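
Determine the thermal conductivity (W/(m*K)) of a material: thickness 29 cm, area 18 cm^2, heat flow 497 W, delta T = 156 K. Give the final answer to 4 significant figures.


k = Q*L / (A*dT)
L = 0.29 m, A = 1.8e-03 m^2
k = 497 * 0.29 / (1.8e-03 * 156)
k = 513.3 W/(m*K)


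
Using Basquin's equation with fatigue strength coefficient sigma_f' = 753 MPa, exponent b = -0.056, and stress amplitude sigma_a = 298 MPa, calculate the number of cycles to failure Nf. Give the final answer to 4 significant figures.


sigma_a = sigma_f' * (2*Nf)^b
2*Nf = (sigma_a / sigma_f')^(1/b)
2*Nf = (298 / 753)^(1/-0.056)
2*Nf = 1.54492e+07
Nf = 7.725e+06 cycles


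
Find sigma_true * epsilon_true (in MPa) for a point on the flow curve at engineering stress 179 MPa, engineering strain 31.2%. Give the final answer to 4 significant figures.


sigma_true = sigma_eng * (1 + epsilon_eng)
sigma_true = 179 * (1 + 0.312) = 234.848 MPa
epsilon_true = ln(1 + epsilon_eng)
epsilon_true = ln(1 + 0.312) = 0.271553
sigma_true * epsilon_true = 234.848 * 0.271553 = 63.77 MPa


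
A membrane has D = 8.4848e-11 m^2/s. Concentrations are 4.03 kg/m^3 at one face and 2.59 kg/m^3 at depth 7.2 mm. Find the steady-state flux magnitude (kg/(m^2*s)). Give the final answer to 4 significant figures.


J = -D * (dC/dx) = D * (C1 - C2) / dx
J = 8.4848e-11 * (4.03 - 2.59) / 7.2e-03
J = 1.697e-08 kg/(m^2*s)


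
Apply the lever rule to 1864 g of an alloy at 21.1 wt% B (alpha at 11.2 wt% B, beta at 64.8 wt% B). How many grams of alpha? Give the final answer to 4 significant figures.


f_alpha = (C_beta - C0) / (C_beta - C_alpha)
f_alpha = (64.8 - 21.1) / (64.8 - 11.2) = 0.815299
m_alpha = f_alpha * m_total = 0.815299 * 1864 = 1520 g


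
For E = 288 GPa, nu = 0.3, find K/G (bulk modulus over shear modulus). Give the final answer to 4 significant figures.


G = E / (2*(1+nu))
G = 288 / (2*(1+0.3)) = 110.769 GPa
K = E / (3*(1-2*nu))
K = 288 / (3*(1-2*0.3)) = 240 GPa
K/G = 240 / 110.769 = 2.167


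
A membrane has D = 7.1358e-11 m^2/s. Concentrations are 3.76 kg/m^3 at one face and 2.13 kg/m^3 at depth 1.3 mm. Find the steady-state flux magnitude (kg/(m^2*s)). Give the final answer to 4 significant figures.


J = -D * (dC/dx) = D * (C1 - C2) / dx
J = 7.1358e-11 * (3.76 - 2.13) / 1.3e-03
J = 8.947e-08 kg/(m^2*s)


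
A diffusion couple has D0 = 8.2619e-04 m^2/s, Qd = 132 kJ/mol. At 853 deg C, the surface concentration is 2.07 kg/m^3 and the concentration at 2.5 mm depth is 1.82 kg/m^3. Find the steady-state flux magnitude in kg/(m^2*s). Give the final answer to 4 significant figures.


Step 1: D = D0 * exp(-Qd/(R*T))
T = 853 + 273.15 = 1126.15 K
D = 8.2619e-04 * exp(-132e3 / (8.314 * 1126.15)) = 6.22663e-10 m^2/s
Step 2: J = D * (C1 - C2) / dx
J = 6.22663e-10 * (2.07 - 1.82) / 2.5e-03
J = 6.227e-08 kg/(m^2*s)


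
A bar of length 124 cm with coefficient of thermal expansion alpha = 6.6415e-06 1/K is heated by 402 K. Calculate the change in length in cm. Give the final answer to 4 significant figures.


dL = L0 * alpha * dT
dL = 124 * 6.6415e-06 * 402
dL = 0.3311 cm


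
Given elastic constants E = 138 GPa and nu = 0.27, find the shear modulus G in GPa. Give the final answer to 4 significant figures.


G = E / (2*(1+nu))
G = 138 / (2*(1+0.27))
G = 54.33 GPa


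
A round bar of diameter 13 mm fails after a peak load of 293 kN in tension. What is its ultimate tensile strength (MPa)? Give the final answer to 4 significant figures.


A0 = pi*(d/2)^2 = pi*(13/2)^2 = 132.732 mm^2
UTS = F_max / A0 = 293*1000 / 132.732
UTS = 2207 MPa


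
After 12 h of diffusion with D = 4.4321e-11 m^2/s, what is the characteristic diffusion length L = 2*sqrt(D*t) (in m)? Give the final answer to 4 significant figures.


t = 12 hr = 43200 s
Diffusion length = 2*sqrt(D*t)
= 2*sqrt(4.4321e-11 * 43200)
= 2.767e-03 m


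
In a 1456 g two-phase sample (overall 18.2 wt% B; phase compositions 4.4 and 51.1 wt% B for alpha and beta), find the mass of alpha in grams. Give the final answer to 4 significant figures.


f_alpha = (C_beta - C0) / (C_beta - C_alpha)
f_alpha = (51.1 - 18.2) / (51.1 - 4.4) = 0.704497
m_alpha = f_alpha * m_total = 0.704497 * 1456 = 1026 g


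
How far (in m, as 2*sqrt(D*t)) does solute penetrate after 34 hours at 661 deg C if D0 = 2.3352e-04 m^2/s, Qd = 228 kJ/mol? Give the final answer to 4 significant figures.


Step 1: D = D0 * exp(-Qd/(R*T))
T = 934.15 K
D = 2.3352e-04 * exp(-228e3 / (8.314 * 934.15)) = 4.1576e-17 m^2/s
Step 2: L = 2*sqrt(D*t)
t = 34 h = 122400 s
L = 2*sqrt(4.1576e-17 * 122400) = 4.512e-06 m


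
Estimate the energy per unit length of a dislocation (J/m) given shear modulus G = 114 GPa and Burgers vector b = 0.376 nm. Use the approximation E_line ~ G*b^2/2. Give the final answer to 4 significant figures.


E = G*b^2/2
b = 0.376 nm = 3.76e-10 m
G = 114 GPa = 1.14e+11 Pa
E = 0.5 * 1.14e+11 * (3.76e-10)^2
E = 8.058e-09 J/m


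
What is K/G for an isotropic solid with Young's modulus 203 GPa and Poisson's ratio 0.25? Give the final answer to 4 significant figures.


G = E / (2*(1+nu))
G = 203 / (2*(1+0.25)) = 81.2 GPa
K = E / (3*(1-2*nu))
K = 203 / (3*(1-2*0.25)) = 135.333 GPa
K/G = 135.333 / 81.2 = 1.667


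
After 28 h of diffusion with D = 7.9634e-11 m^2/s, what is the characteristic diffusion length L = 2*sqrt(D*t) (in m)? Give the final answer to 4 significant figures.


t = 28 hr = 100800 s
Diffusion length = 2*sqrt(D*t)
= 2*sqrt(7.9634e-11 * 100800)
= 5.666e-03 m


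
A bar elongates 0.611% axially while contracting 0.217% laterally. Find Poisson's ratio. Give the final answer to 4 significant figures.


nu = -epsilon_lat / epsilon_axial
Lateral strain is contraction (negative), so using magnitudes:
nu = 0.217 / 0.611
nu = 0.3552


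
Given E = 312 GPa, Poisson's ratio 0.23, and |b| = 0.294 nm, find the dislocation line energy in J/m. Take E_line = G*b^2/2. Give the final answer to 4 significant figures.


Step 1: G = E / (2*(1+nu))
G = 312 / (2*(1+0.23)) = 126.829 GPa = 1.26829e+11 Pa
Step 2: E_line = G*b^2/2
b = 0.294 nm = 2.94e-10 m
E_line = 0.5 * 1.26829e+11 * (2.94e-10)^2 = 5.481e-09 J/m


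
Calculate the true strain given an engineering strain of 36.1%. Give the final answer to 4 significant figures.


epsilon_true = ln(1 + epsilon_eng)
epsilon_true = ln(1 + 0.361)
epsilon_true = 0.3082


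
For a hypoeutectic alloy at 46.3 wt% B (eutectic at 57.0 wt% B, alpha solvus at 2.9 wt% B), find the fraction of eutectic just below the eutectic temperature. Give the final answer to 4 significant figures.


f_primary = (C_e - C0) / (C_e - C_alpha_max)
f_primary = (57.0 - 46.3) / (57.0 - 2.9)
f_primary = 0.197782
f_eutectic = 1 - 0.197782 = 0.8022


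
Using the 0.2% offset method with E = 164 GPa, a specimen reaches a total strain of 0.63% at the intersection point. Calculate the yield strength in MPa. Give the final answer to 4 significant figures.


Offset strain = 0.002
Elastic strain at yield = total_strain - offset = 6.3e-03 - 0.002 = 4.3e-03
sigma_y = E * elastic_strain = 164000 * 4.3e-03
sigma_y = 705.2 MPa


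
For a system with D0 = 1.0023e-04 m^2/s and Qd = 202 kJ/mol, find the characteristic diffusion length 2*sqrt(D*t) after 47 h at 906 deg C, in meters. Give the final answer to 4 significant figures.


Step 1: D = D0 * exp(-Qd/(R*T))
T = 1179.15 K
D = 1.0023e-04 * exp(-202e3 / (8.314 * 1179.15)) = 1.12815e-13 m^2/s
Step 2: L = 2*sqrt(D*t)
t = 47 h = 169200 s
L = 2*sqrt(1.12815e-13 * 169200) = 2.763e-04 m


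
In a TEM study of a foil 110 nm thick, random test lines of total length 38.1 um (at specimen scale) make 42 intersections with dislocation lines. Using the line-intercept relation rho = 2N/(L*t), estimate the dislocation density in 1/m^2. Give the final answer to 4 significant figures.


rho = 2N / (L * t)
L = 38.1 um = 3.81e-05 m, t = 110 nm = 1.1e-07 m
rho = 2 * 42 / (3.81e-05 * 1.1e-07)
rho = 2.004e+13 1/m^2


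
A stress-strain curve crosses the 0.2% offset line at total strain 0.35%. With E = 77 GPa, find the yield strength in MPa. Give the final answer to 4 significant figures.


Offset strain = 0.002
Elastic strain at yield = total_strain - offset = 3.5e-03 - 0.002 = 1.5e-03
sigma_y = E * elastic_strain = 77000 * 1.5e-03
sigma_y = 115.5 MPa


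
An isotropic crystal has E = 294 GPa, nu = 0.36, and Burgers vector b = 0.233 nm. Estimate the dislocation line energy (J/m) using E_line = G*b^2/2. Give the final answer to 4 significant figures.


Step 1: G = E / (2*(1+nu))
G = 294 / (2*(1+0.36)) = 108.088 GPa = 1.08088e+11 Pa
Step 2: E_line = G*b^2/2
b = 0.233 nm = 2.33e-10 m
E_line = 0.5 * 1.08088e+11 * (2.33e-10)^2 = 2.934e-09 J/m


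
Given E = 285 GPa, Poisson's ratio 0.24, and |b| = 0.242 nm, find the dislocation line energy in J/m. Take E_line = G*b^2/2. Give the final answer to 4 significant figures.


Step 1: G = E / (2*(1+nu))
G = 285 / (2*(1+0.24)) = 114.919 GPa = 1.14919e+11 Pa
Step 2: E_line = G*b^2/2
b = 0.242 nm = 2.42e-10 m
E_line = 0.5 * 1.14919e+11 * (2.42e-10)^2 = 3.365e-09 J/m


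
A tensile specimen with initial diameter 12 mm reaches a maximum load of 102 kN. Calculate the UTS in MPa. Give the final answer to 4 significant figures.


A0 = pi*(d/2)^2 = pi*(12/2)^2 = 113.097 mm^2
UTS = F_max / A0 = 102*1000 / 113.097
UTS = 901.9 MPa


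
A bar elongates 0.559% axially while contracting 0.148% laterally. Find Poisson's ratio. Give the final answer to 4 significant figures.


nu = -epsilon_lat / epsilon_axial
Lateral strain is contraction (negative), so using magnitudes:
nu = 0.148 / 0.559
nu = 0.2648


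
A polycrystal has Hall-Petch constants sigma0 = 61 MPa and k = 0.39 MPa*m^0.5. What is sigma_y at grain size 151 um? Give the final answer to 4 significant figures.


sigma_y = sigma0 + k / sqrt(d)
d = 151 um = 1.51e-04 m
sigma_y = 61 + 0.39 / sqrt(1.51e-04)
sigma_y = 92.74 MPa


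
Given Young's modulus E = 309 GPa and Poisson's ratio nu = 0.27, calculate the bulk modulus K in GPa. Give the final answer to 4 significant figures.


K = E / (3*(1-2*nu))
K = 309 / (3*(1-2*0.27))
K = 223.9 GPa


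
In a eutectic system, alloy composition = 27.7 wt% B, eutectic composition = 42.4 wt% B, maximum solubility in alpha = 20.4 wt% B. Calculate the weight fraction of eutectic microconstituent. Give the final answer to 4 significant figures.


f_primary = (C_e - C0) / (C_e - C_alpha_max)
f_primary = (42.4 - 27.7) / (42.4 - 20.4)
f_primary = 0.668182
f_eutectic = 1 - 0.668182 = 0.3318


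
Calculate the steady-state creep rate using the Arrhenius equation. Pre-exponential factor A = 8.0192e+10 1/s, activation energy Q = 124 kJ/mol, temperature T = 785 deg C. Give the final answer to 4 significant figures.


rate = A * exp(-Q / (R*T))
T = 785 + 273.15 = 1058.15 K
rate = 8.0192e+10 * exp(-124e3 / (8.314 * 1058.15))
rate = 60640 1/s


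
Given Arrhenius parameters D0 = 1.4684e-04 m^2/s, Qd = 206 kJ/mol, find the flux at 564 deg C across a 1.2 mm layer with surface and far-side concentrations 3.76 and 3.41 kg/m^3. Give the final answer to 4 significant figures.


Step 1: D = D0 * exp(-Qd/(R*T))
T = 564 + 273.15 = 837.15 K
D = 1.4684e-04 * exp(-206e3 / (8.314 * 837.15)) = 2.05516e-17 m^2/s
Step 2: J = D * (C1 - C2) / dx
J = 2.05516e-17 * (3.76 - 3.41) / 1.2e-03
J = 5.994e-15 kg/(m^2*s)


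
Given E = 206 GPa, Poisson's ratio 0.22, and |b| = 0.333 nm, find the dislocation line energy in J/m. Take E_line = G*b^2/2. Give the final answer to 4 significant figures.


Step 1: G = E / (2*(1+nu))
G = 206 / (2*(1+0.22)) = 84.4262 GPa = 8.44262e+10 Pa
Step 2: E_line = G*b^2/2
b = 0.333 nm = 3.33e-10 m
E_line = 0.5 * 8.44262e+10 * (3.33e-10)^2 = 4.681e-09 J/m


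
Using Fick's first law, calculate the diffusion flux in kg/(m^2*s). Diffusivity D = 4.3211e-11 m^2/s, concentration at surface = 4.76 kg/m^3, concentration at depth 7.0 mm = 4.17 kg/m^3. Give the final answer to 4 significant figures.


J = -D * (dC/dx) = D * (C1 - C2) / dx
J = 4.3211e-11 * (4.76 - 4.17) / 7e-03
J = 3.642e-09 kg/(m^2*s)


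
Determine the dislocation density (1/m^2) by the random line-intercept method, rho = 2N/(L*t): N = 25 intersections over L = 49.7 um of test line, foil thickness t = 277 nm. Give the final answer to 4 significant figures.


rho = 2N / (L * t)
L = 49.7 um = 4.97e-05 m, t = 277 nm = 2.77e-07 m
rho = 2 * 25 / (4.97e-05 * 2.77e-07)
rho = 3.632e+12 1/m^2


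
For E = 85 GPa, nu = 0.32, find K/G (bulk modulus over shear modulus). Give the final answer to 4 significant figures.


G = E / (2*(1+nu))
G = 85 / (2*(1+0.32)) = 32.197 GPa
K = E / (3*(1-2*nu))
K = 85 / (3*(1-2*0.32)) = 78.7037 GPa
K/G = 78.7037 / 32.197 = 2.444


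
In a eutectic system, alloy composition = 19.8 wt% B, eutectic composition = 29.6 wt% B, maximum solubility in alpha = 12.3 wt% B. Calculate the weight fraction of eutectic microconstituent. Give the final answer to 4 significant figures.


f_primary = (C_e - C0) / (C_e - C_alpha_max)
f_primary = (29.6 - 19.8) / (29.6 - 12.3)
f_primary = 0.566474
f_eutectic = 1 - 0.566474 = 0.4335


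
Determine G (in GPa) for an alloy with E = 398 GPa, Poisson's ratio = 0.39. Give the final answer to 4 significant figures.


G = E / (2*(1+nu))
G = 398 / (2*(1+0.39))
G = 143.2 GPa


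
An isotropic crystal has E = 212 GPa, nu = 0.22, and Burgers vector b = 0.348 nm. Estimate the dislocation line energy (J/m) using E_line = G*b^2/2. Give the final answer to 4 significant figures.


Step 1: G = E / (2*(1+nu))
G = 212 / (2*(1+0.22)) = 86.8852 GPa = 8.68852e+10 Pa
Step 2: E_line = G*b^2/2
b = 0.348 nm = 3.48e-10 m
E_line = 0.5 * 8.68852e+10 * (3.48e-10)^2 = 5.261e-09 J/m


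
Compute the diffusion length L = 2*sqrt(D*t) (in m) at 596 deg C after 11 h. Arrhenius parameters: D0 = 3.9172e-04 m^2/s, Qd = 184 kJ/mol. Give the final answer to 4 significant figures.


Step 1: D = D0 * exp(-Qd/(R*T))
T = 869.15 K
D = 3.9172e-04 * exp(-184e3 / (8.314 * 869.15)) = 3.42331e-15 m^2/s
Step 2: L = 2*sqrt(D*t)
t = 11 h = 39600 s
L = 2*sqrt(3.42331e-15 * 39600) = 2.329e-05 m


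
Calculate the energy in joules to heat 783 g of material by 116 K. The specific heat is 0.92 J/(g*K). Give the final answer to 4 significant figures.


Q = m * cp * dT
Q = 783 * 0.92 * 116
Q = 83560 J


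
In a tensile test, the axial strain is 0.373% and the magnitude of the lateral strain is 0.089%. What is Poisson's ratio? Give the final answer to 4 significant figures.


nu = -epsilon_lat / epsilon_axial
Lateral strain is contraction (negative), so using magnitudes:
nu = 0.089 / 0.373
nu = 0.2386


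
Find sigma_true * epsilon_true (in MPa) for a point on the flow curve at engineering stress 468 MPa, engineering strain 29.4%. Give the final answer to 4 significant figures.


sigma_true = sigma_eng * (1 + epsilon_eng)
sigma_true = 468 * (1 + 0.294) = 605.592 MPa
epsilon_true = ln(1 + epsilon_eng)
epsilon_true = ln(1 + 0.294) = 0.257738
sigma_true * epsilon_true = 605.592 * 0.257738 = 156.1 MPa


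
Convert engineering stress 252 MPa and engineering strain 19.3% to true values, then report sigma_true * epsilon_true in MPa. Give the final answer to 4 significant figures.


sigma_true = sigma_eng * (1 + epsilon_eng)
sigma_true = 252 * (1 + 0.193) = 300.636 MPa
epsilon_true = ln(1 + epsilon_eng)
epsilon_true = ln(1 + 0.193) = 0.176471
sigma_true * epsilon_true = 300.636 * 0.176471 = 53.05 MPa


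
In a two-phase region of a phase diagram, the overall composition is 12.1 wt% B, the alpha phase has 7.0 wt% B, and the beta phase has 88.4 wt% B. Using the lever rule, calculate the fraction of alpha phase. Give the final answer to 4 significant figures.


f_alpha = (C_beta - C0) / (C_beta - C_alpha)
f_alpha = (88.4 - 12.1) / (88.4 - 7.0)
f_alpha = 0.9373


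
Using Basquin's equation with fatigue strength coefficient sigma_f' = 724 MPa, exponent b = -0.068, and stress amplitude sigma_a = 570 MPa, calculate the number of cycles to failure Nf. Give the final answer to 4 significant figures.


sigma_a = sigma_f' * (2*Nf)^b
2*Nf = (sigma_a / sigma_f')^(1/b)
2*Nf = (570 / 724)^(1/-0.068)
2*Nf = 33.6827
Nf = 16.84 cycles


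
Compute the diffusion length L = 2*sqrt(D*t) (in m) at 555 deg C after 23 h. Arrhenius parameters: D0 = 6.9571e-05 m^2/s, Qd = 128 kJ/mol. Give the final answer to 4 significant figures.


Step 1: D = D0 * exp(-Qd/(R*T))
T = 828.15 K
D = 6.9571e-05 * exp(-128e3 / (8.314 * 828.15)) = 5.87055e-13 m^2/s
Step 2: L = 2*sqrt(D*t)
t = 23 h = 82800 s
L = 2*sqrt(5.87055e-13 * 82800) = 4.409e-04 m


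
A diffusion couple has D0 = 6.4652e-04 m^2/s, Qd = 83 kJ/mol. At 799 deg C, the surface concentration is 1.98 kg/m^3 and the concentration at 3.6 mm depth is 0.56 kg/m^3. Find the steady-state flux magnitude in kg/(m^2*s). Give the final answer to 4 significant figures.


Step 1: D = D0 * exp(-Qd/(R*T))
T = 799 + 273.15 = 1072.15 K
D = 6.4652e-04 * exp(-83e3 / (8.314 * 1072.15)) = 5.84407e-08 m^2/s
Step 2: J = D * (C1 - C2) / dx
J = 5.84407e-08 * (1.98 - 0.56) / 3.6e-03
J = 2.305e-05 kg/(m^2*s)


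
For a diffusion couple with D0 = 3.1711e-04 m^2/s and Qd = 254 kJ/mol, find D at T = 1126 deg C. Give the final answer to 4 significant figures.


D = D0 * exp(-Qd / (R*T))
T = 1399.15 K
D = 3.1711e-04 * exp(-254e3 / (8.314 * 1399.15))
D = 1.043e-13 m^2/s


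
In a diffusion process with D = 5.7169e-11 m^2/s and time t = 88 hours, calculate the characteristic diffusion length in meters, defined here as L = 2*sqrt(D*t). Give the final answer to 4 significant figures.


t = 88 hr = 316800 s
Diffusion length = 2*sqrt(D*t)
= 2*sqrt(5.7169e-11 * 316800)
= 8.511e-03 m


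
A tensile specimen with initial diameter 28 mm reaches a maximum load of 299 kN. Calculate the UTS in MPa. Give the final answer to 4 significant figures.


A0 = pi*(d/2)^2 = pi*(28/2)^2 = 615.752 mm^2
UTS = F_max / A0 = 299*1000 / 615.752
UTS = 485.6 MPa


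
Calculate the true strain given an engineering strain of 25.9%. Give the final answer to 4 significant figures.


epsilon_true = ln(1 + epsilon_eng)
epsilon_true = ln(1 + 0.259)
epsilon_true = 0.2303


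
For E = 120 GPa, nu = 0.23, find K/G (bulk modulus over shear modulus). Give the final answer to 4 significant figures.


G = E / (2*(1+nu))
G = 120 / (2*(1+0.23)) = 48.7805 GPa
K = E / (3*(1-2*nu))
K = 120 / (3*(1-2*0.23)) = 74.0741 GPa
K/G = 74.0741 / 48.7805 = 1.519


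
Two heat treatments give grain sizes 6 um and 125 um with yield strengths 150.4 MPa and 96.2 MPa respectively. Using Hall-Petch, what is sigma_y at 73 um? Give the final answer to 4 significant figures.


sigma_y = sigma0 + k / sqrt(d)
1/sqrt(d1) = 1/sqrt(6e-06) = 408.248;  1/sqrt(d2) = 89.4427
k = (sigma1 - sigma2) / (1/sqrt(d1) - 1/sqrt(d2)) = (150.4 - 96.2) / (408.248 - 89.4427) = 0.17001 MPa*m^0.5
sigma0 = sigma1 - k/sqrt(d1) = 150.4 - 0.17001*408.248 = 80.9939 MPa
sigma_y(d3) = 80.9939 + 0.17001 / sqrt(7.3e-05) = 100.9 MPa


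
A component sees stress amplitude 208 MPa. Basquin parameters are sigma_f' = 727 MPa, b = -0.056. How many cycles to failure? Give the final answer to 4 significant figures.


sigma_a = sigma_f' * (2*Nf)^b
2*Nf = (sigma_a / sigma_f')^(1/b)
2*Nf = (208 / 727)^(1/-0.056)
2*Nf = 5.06805e+09
Nf = 2.534e+09 cycles


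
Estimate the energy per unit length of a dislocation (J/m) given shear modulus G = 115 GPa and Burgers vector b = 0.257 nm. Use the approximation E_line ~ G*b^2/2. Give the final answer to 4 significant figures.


E = G*b^2/2
b = 0.257 nm = 2.57e-10 m
G = 115 GPa = 1.15e+11 Pa
E = 0.5 * 1.15e+11 * (2.57e-10)^2
E = 3.798e-09 J/m


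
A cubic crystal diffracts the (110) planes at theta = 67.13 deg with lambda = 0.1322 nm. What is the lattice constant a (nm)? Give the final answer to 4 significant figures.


d = lambda / (2*sin(theta))
d = 0.1322 / (2*sin(67.13 deg))
d = 0.0717395 nm
a = d * sqrt(h^2+k^2+l^2) = 0.0717395 * sqrt(2)
a = 0.1015 nm


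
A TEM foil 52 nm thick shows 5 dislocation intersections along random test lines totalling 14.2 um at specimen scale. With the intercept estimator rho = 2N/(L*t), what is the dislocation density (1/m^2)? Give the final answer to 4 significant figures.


rho = 2N / (L * t)
L = 14.2 um = 1.42e-05 m, t = 52 nm = 5.2e-08 m
rho = 2 * 5 / (1.42e-05 * 5.2e-08)
rho = 1.354e+13 1/m^2


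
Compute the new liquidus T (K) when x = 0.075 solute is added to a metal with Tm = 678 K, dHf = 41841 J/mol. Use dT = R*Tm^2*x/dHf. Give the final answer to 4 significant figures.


dT = R*Tm^2*x / dHf
dT = 8.314 * 678^2 * 0.075 / 41841
dT = 6.8506 K
T_new = 678 - 6.8506 = 671.1 K


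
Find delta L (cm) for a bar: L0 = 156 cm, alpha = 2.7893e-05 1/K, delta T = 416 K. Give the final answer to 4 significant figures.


dL = L0 * alpha * dT
dL = 156 * 2.7893e-05 * 416
dL = 1.81 cm


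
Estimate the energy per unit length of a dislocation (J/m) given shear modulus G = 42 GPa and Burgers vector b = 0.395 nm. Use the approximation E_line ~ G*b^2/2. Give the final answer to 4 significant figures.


E = G*b^2/2
b = 0.395 nm = 3.95e-10 m
G = 42 GPa = 4.2e+10 Pa
E = 0.5 * 4.2e+10 * (3.95e-10)^2
E = 3.277e-09 J/m


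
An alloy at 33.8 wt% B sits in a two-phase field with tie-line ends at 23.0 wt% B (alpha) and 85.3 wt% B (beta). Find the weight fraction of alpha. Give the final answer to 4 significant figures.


f_alpha = (C_beta - C0) / (C_beta - C_alpha)
f_alpha = (85.3 - 33.8) / (85.3 - 23.0)
f_alpha = 0.8266


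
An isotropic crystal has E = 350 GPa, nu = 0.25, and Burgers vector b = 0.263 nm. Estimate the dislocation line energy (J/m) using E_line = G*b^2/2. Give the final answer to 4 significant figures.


Step 1: G = E / (2*(1+nu))
G = 350 / (2*(1+0.25)) = 140 GPa = 1.4e+11 Pa
Step 2: E_line = G*b^2/2
b = 0.263 nm = 2.63e-10 m
E_line = 0.5 * 1.4e+11 * (2.63e-10)^2 = 4.842e-09 J/m


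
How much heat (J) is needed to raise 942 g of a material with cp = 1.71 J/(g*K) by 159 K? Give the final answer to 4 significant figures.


Q = m * cp * dT
Q = 942 * 1.71 * 159
Q = 256100 J


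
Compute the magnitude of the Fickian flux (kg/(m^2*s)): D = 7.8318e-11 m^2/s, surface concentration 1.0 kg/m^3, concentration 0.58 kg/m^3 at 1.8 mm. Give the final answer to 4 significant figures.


J = -D * (dC/dx) = D * (C1 - C2) / dx
J = 7.8318e-11 * (1.0 - 0.58) / 1.8e-03
J = 1.827e-08 kg/(m^2*s)


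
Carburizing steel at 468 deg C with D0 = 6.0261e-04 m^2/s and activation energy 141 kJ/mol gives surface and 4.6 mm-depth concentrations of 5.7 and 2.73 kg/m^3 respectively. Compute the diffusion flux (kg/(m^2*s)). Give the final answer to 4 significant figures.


Step 1: D = D0 * exp(-Qd/(R*T))
T = 468 + 273.15 = 741.15 K
D = 6.0261e-04 * exp(-141e3 / (8.314 * 741.15)) = 6.95511e-14 m^2/s
Step 2: J = D * (C1 - C2) / dx
J = 6.95511e-14 * (5.7 - 2.73) / 4.6e-03
J = 4.491e-11 kg/(m^2*s)


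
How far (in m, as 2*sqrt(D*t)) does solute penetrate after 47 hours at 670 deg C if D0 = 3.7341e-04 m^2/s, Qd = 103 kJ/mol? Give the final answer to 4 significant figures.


Step 1: D = D0 * exp(-Qd/(R*T))
T = 943.15 K
D = 3.7341e-04 * exp(-103e3 / (8.314 * 943.15)) = 7.37077e-10 m^2/s
Step 2: L = 2*sqrt(D*t)
t = 47 h = 169200 s
L = 2*sqrt(7.37077e-10 * 169200) = 0.02234 m


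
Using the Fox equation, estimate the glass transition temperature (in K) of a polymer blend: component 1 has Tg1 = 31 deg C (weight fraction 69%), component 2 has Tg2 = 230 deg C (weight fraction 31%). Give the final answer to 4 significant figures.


1/Tg = w1/Tg1 + w2/Tg2 (in Kelvin)
Tg1 = 304.15 K, Tg2 = 503.15 K
1/Tg = 0.69/304.15 + 0.31/503.15
Tg = 346.7 K


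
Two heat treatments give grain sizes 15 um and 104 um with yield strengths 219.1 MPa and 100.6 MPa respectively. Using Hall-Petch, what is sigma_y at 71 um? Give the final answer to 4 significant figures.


sigma_y = sigma0 + k / sqrt(d)
1/sqrt(d1) = 1/sqrt(1.5e-05) = 258.199;  1/sqrt(d2) = 98.0581
k = (sigma1 - sigma2) / (1/sqrt(d1) - 1/sqrt(d2)) = (219.1 - 100.6) / (258.199 - 98.0581) = 0.739974 MPa*m^0.5
sigma0 = sigma1 - k/sqrt(d1) = 219.1 - 0.739974*258.199 = 28.0396 MPa
sigma_y(d3) = 28.0396 + 0.739974 / sqrt(7.1e-05) = 115.9 MPa


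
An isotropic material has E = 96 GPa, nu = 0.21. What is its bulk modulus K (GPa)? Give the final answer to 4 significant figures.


K = E / (3*(1-2*nu))
K = 96 / (3*(1-2*0.21))
K = 55.17 GPa


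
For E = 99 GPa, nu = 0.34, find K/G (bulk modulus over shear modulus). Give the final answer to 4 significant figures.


G = E / (2*(1+nu))
G = 99 / (2*(1+0.34)) = 36.9403 GPa
K = E / (3*(1-2*nu))
K = 99 / (3*(1-2*0.34)) = 103.125 GPa
K/G = 103.125 / 36.9403 = 2.792


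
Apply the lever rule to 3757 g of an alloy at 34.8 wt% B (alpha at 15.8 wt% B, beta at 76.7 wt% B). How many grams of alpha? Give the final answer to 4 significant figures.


f_alpha = (C_beta - C0) / (C_beta - C_alpha)
f_alpha = (76.7 - 34.8) / (76.7 - 15.8) = 0.688013
m_alpha = f_alpha * m_total = 0.688013 * 3757 = 2585 g


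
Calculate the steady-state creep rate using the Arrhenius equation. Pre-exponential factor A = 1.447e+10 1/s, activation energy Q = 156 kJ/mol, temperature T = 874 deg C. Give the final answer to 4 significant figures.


rate = A * exp(-Q / (R*T))
T = 874 + 273.15 = 1147.15 K
rate = 1.447e+10 * exp(-156e3 / (8.314 * 1147.15))
rate = 1140 1/s


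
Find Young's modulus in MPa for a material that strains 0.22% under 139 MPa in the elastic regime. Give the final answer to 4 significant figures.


E = sigma / epsilon
epsilon = 0.22% = 2.2e-03
E = 139 / 2.2e-03
E = 63180 MPa


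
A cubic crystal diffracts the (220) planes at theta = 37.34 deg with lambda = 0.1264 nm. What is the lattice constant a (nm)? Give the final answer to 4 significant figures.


d = lambda / (2*sin(theta))
d = 0.1264 / (2*sin(37.34 deg))
d = 0.104197 nm
a = d * sqrt(h^2+k^2+l^2) = 0.104197 * sqrt(8)
a = 0.2947 nm


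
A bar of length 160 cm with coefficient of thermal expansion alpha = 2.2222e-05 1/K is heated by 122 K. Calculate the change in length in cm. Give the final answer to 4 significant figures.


dL = L0 * alpha * dT
dL = 160 * 2.2222e-05 * 122
dL = 0.4338 cm


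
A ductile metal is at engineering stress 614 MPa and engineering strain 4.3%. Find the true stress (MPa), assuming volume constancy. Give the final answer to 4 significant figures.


sigma_true = sigma_eng * (1 + epsilon_eng)
sigma_true = 614 * (1 + 0.043)
sigma_true = 640.4 MPa


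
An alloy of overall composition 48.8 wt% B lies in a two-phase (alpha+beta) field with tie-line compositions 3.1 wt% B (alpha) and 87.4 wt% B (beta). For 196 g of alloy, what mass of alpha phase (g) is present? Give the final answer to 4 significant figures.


f_alpha = (C_beta - C0) / (C_beta - C_alpha)
f_alpha = (87.4 - 48.8) / (87.4 - 3.1) = 0.457888
m_alpha = f_alpha * m_total = 0.457888 * 196 = 89.75 g


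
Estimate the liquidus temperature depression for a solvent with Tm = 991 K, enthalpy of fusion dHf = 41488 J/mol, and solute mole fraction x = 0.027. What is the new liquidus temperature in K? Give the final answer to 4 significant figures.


dT = R*Tm^2*x / dHf
dT = 8.314 * 991^2 * 0.027 / 41488
dT = 5.31372 K
T_new = 991 - 5.31372 = 985.7 K


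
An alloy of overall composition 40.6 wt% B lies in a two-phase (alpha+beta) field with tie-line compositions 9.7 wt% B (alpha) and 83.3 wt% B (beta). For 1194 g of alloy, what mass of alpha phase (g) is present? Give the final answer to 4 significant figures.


f_alpha = (C_beta - C0) / (C_beta - C_alpha)
f_alpha = (83.3 - 40.6) / (83.3 - 9.7) = 0.580163
m_alpha = f_alpha * m_total = 0.580163 * 1194 = 692.7 g


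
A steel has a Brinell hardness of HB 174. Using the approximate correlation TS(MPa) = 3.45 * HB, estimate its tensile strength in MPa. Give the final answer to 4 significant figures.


TS (MPa) = 3.45 * HB
TS = 3.45 * 174
TS = 600.3 MPa


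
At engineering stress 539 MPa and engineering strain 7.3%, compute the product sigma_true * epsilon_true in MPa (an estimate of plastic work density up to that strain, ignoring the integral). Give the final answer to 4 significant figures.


sigma_true = sigma_eng * (1 + epsilon_eng)
sigma_true = 539 * (1 + 0.073) = 578.347 MPa
epsilon_true = ln(1 + epsilon_eng)
epsilon_true = ln(1 + 0.073) = 0.0704585
sigma_true * epsilon_true = 578.347 * 0.0704585 = 40.75 MPa


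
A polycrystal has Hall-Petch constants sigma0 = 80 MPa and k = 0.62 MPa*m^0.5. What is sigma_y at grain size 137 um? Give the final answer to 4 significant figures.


sigma_y = sigma0 + k / sqrt(d)
d = 137 um = 1.37e-04 m
sigma_y = 80 + 0.62 / sqrt(1.37e-04)
sigma_y = 133 MPa


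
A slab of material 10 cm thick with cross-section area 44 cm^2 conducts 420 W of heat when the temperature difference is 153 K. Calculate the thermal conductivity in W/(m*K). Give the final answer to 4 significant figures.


k = Q*L / (A*dT)
L = 0.1 m, A = 4.4e-03 m^2
k = 420 * 0.1 / (4.4e-03 * 153)
k = 62.39 W/(m*K)


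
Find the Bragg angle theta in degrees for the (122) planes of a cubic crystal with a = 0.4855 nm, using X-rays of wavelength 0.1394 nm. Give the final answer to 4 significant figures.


d = a / sqrt(h^2+k^2+l^2)
d = 0.4855 / sqrt(9) = 0.161833 nm
lambda = 2*d*sin(theta)  =>  sin(theta) = lambda / (2*d)
sin(theta) = 0.1394 / (2 * 0.161833) = 0.43069
theta = 25.51 deg


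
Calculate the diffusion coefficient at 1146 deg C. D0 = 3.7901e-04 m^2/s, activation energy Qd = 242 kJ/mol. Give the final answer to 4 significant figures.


D = D0 * exp(-Qd / (R*T))
T = 1419.15 K
D = 3.7901e-04 * exp(-242e3 / (8.314 * 1419.15))
D = 4.689e-13 m^2/s


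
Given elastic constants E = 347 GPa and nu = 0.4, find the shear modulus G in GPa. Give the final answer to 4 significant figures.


G = E / (2*(1+nu))
G = 347 / (2*(1+0.4))
G = 123.9 GPa


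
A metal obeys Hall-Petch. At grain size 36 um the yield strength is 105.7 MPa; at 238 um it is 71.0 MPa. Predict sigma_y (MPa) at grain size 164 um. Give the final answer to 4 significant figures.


sigma_y = sigma0 + k / sqrt(d)
1/sqrt(d1) = 1/sqrt(3.6e-05) = 166.667;  1/sqrt(d2) = 64.8204
k = (sigma1 - sigma2) / (1/sqrt(d1) - 1/sqrt(d2)) = (105.7 - 71.0) / (166.667 - 64.8204) = 0.340709 MPa*m^0.5
sigma0 = sigma1 - k/sqrt(d1) = 105.7 - 0.340709*166.667 = 48.9151 MPa
sigma_y(d3) = 48.9151 + 0.340709 / sqrt(1.64e-04) = 75.52 MPa


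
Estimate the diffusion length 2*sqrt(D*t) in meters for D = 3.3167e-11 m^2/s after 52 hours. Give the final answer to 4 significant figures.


t = 52 hr = 187200 s
Diffusion length = 2*sqrt(D*t)
= 2*sqrt(3.3167e-11 * 187200)
= 4.984e-03 m


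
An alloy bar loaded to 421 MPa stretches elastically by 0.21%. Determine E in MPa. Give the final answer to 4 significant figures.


E = sigma / epsilon
epsilon = 0.21% = 2.1e-03
E = 421 / 2.1e-03
E = 200500 MPa


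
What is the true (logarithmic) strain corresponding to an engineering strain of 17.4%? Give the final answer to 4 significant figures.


epsilon_true = ln(1 + epsilon_eng)
epsilon_true = ln(1 + 0.174)
epsilon_true = 0.1604


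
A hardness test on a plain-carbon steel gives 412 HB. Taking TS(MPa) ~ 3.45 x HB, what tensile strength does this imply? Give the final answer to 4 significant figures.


TS (MPa) = 3.45 * HB
TS = 3.45 * 412
TS = 1421 MPa


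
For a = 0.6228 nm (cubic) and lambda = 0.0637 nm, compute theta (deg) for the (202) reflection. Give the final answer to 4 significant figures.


d = a / sqrt(h^2+k^2+l^2)
d = 0.6228 / sqrt(8) = 0.220193 nm
lambda = 2*d*sin(theta)  =>  sin(theta) = lambda / (2*d)
sin(theta) = 0.0637 / (2 * 0.220193) = 0.144646
theta = 8.317 deg


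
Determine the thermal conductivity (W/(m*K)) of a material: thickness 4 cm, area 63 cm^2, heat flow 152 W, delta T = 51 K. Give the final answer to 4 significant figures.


k = Q*L / (A*dT)
L = 0.04 m, A = 6.3e-03 m^2
k = 152 * 0.04 / (6.3e-03 * 51)
k = 18.92 W/(m*K)


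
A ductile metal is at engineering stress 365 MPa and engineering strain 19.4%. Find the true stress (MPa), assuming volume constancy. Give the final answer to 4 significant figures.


sigma_true = sigma_eng * (1 + epsilon_eng)
sigma_true = 365 * (1 + 0.194)
sigma_true = 435.8 MPa


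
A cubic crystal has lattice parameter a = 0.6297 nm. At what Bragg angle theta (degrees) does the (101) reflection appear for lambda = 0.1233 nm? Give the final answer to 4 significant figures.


d = a / sqrt(h^2+k^2+l^2)
d = 0.6297 / sqrt(2) = 0.445265 nm
lambda = 2*d*sin(theta)  =>  sin(theta) = lambda / (2*d)
sin(theta) = 0.1233 / (2 * 0.445265) = 0.138457
theta = 7.959 deg


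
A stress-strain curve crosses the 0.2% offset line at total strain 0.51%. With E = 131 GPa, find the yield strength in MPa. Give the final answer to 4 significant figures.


Offset strain = 0.002
Elastic strain at yield = total_strain - offset = 5.1e-03 - 0.002 = 3.1e-03
sigma_y = E * elastic_strain = 131000 * 3.1e-03
sigma_y = 406.1 MPa


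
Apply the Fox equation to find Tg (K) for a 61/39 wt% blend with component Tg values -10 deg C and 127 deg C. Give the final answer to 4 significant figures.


1/Tg = w1/Tg1 + w2/Tg2 (in Kelvin)
Tg1 = 263.15 K, Tg2 = 400.15 K
1/Tg = 0.61/263.15 + 0.39/400.15
Tg = 303.7 K


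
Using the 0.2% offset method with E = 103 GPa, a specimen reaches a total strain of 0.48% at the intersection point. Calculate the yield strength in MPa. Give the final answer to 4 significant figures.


Offset strain = 0.002
Elastic strain at yield = total_strain - offset = 4.8e-03 - 0.002 = 2.8e-03
sigma_y = E * elastic_strain = 103000 * 2.8e-03
sigma_y = 288.4 MPa


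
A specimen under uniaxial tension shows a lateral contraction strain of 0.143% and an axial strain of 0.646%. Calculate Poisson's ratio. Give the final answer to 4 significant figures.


nu = -epsilon_lat / epsilon_axial
Lateral strain is contraction (negative), so using magnitudes:
nu = 0.143 / 0.646
nu = 0.2214


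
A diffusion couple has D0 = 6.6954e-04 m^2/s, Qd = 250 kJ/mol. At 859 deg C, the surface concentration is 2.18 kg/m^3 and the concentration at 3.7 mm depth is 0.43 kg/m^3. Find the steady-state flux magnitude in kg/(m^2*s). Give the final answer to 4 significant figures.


Step 1: D = D0 * exp(-Qd/(R*T))
T = 859 + 273.15 = 1132.15 K
D = 6.6954e-04 * exp(-250e3 / (8.314 * 1132.15)) = 1.9542e-15 m^2/s
Step 2: J = D * (C1 - C2) / dx
J = 1.9542e-15 * (2.18 - 0.43) / 3.7e-03
J = 9.243e-13 kg/(m^2*s)


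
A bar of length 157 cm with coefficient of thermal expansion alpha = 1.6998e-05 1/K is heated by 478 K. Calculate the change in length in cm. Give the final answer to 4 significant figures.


dL = L0 * alpha * dT
dL = 157 * 1.6998e-05 * 478
dL = 1.276 cm


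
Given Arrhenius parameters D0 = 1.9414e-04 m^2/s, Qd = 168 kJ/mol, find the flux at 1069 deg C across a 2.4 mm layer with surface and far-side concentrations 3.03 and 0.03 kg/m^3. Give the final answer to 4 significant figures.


Step 1: D = D0 * exp(-Qd/(R*T))
T = 1069 + 273.15 = 1342.15 K
D = 1.9414e-04 * exp(-168e3 / (8.314 * 1342.15)) = 5.61758e-11 m^2/s
Step 2: J = D * (C1 - C2) / dx
J = 5.61758e-11 * (3.03 - 0.03) / 2.4e-03
J = 7.022e-08 kg/(m^2*s)


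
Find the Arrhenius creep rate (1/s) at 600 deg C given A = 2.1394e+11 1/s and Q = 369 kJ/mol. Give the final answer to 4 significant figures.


rate = A * exp(-Q / (R*T))
T = 600 + 273.15 = 873.15 K
rate = 2.1394e+11 * exp(-369e3 / (8.314 * 873.15))
rate = 1.798e-11 1/s


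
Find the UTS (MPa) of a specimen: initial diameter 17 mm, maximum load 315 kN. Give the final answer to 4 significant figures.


A0 = pi*(d/2)^2 = pi*(17/2)^2 = 226.98 mm^2
UTS = F_max / A0 = 315*1000 / 226.98
UTS = 1388 MPa


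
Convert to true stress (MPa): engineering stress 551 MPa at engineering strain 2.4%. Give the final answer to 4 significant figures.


sigma_true = sigma_eng * (1 + epsilon_eng)
sigma_true = 551 * (1 + 0.024)
sigma_true = 564.2 MPa


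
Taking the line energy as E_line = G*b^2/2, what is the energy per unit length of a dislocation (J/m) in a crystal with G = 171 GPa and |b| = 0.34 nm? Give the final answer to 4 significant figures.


E = G*b^2/2
b = 0.34 nm = 3.4e-10 m
G = 171 GPa = 1.71e+11 Pa
E = 0.5 * 1.71e+11 * (3.4e-10)^2
E = 9.884e-09 J/m


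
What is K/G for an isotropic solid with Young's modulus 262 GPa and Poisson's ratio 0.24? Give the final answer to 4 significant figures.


G = E / (2*(1+nu))
G = 262 / (2*(1+0.24)) = 105.645 GPa
K = E / (3*(1-2*nu))
K = 262 / (3*(1-2*0.24)) = 167.949 GPa
K/G = 167.949 / 105.645 = 1.59


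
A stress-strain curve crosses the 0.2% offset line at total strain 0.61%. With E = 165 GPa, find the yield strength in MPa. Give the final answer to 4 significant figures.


Offset strain = 0.002
Elastic strain at yield = total_strain - offset = 6.1e-03 - 0.002 = 4.1e-03
sigma_y = E * elastic_strain = 165000 * 4.1e-03
sigma_y = 676.5 MPa


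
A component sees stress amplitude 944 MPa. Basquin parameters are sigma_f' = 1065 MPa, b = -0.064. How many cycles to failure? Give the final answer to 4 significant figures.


sigma_a = sigma_f' * (2*Nf)^b
2*Nf = (sigma_a / sigma_f')^(1/b)
2*Nf = (944 / 1065)^(1/-0.064)
2*Nf = 6.58264
Nf = 3.291 cycles


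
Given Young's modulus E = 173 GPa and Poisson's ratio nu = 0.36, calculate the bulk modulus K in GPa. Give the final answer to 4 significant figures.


K = E / (3*(1-2*nu))
K = 173 / (3*(1-2*0.36))
K = 206 GPa


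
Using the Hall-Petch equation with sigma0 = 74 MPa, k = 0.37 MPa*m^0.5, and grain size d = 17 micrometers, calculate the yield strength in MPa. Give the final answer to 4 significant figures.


sigma_y = sigma0 + k / sqrt(d)
d = 17 um = 1.7e-05 m
sigma_y = 74 + 0.37 / sqrt(1.7e-05)
sigma_y = 163.7 MPa


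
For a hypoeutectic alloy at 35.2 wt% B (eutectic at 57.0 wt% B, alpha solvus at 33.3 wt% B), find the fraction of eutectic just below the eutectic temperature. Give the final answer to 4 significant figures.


f_primary = (C_e - C0) / (C_e - C_alpha_max)
f_primary = (57.0 - 35.2) / (57.0 - 33.3)
f_primary = 0.919831
f_eutectic = 1 - 0.919831 = 0.08017


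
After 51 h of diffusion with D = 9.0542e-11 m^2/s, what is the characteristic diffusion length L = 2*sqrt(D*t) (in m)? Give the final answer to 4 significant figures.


t = 51 hr = 183600 s
Diffusion length = 2*sqrt(D*t)
= 2*sqrt(9.0542e-11 * 183600)
= 8.154e-03 m


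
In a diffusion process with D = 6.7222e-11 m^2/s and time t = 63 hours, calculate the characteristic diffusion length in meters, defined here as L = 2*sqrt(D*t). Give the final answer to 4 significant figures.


t = 63 hr = 226800 s
Diffusion length = 2*sqrt(D*t)
= 2*sqrt(6.7222e-11 * 226800)
= 7.809e-03 m


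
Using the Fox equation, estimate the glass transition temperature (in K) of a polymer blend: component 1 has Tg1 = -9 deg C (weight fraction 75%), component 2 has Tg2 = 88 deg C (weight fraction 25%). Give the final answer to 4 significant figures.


1/Tg = w1/Tg1 + w2/Tg2 (in Kelvin)
Tg1 = 264.15 K, Tg2 = 361.15 K
1/Tg = 0.75/264.15 + 0.25/361.15
Tg = 283.2 K


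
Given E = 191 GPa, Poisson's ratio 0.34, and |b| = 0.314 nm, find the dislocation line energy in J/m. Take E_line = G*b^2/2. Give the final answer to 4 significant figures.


Step 1: G = E / (2*(1+nu))
G = 191 / (2*(1+0.34)) = 71.2687 GPa = 7.12687e+10 Pa
Step 2: E_line = G*b^2/2
b = 0.314 nm = 3.14e-10 m
E_line = 0.5 * 7.12687e+10 * (3.14e-10)^2 = 3.513e-09 J/m


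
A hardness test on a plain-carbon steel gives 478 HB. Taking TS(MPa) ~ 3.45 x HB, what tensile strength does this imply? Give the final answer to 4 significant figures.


TS (MPa) = 3.45 * HB
TS = 3.45 * 478
TS = 1649 MPa


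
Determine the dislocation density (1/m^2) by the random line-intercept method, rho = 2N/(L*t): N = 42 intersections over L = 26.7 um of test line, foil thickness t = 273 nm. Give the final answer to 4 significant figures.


rho = 2N / (L * t)
L = 26.7 um = 2.67e-05 m, t = 273 nm = 2.73e-07 m
rho = 2 * 42 / (2.67e-05 * 2.73e-07)
rho = 1.152e+13 1/m^2
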